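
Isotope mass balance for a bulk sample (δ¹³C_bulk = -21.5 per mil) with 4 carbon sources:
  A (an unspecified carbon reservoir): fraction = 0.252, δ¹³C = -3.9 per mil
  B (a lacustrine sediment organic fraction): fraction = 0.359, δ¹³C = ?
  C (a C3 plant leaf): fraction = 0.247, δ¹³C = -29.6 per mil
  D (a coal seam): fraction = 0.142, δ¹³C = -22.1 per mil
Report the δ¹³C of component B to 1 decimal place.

-28.0 per mil

Isotope mass balance: δ_bulk = Σ fᵢ·δᵢ.
-21.5 = 0.252×(-3.9) + 0.359×δ_B + 0.247×(-29.6) + 0.142×(-22.1)
0.359·δ_B = -21.5 − (-11.432) = -10.068
δ_B = -10.068 / 0.359 = -28.04 per mil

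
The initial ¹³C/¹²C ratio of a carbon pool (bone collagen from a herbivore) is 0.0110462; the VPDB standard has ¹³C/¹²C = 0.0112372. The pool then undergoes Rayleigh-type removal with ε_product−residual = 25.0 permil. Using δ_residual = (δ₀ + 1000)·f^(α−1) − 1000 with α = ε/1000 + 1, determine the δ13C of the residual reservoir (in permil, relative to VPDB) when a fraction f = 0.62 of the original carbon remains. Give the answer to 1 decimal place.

-28.7 permil

δ₀ = (0.0110462/0.0112372 − 1)×1000 = (0.983003 − 1)×1000 = -16.997 permil
α − 1 = ε/1000 = 0.0250
f^(α−1) = 0.62^(0.0250) = 0.988120
δ_res = (-16.997 + 1000) × 0.988120 − 1000 = 971.325 − 1000 = -28.67 permil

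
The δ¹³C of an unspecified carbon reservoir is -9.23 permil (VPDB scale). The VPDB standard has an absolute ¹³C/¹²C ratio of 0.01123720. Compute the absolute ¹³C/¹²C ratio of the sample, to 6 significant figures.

0.0111335

R_sample = R_standard × (δ¹³C/1000 + 1)
R_sample = 0.01123720 × (-9.23/1000 + 1) = 0.01123720 × 0.990770
R_sample = 0.0111335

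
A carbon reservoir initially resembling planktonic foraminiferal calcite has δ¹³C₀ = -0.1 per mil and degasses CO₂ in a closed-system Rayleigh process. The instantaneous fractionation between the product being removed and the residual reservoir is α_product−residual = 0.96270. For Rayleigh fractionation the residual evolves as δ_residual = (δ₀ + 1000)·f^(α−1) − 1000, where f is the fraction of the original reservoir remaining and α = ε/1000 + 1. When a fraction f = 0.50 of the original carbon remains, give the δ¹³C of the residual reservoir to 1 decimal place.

Rayleigh residual: δ_res = (δ₀ + 1000)·f^(α−1) − 1000
α − 1 = -0.03730
f^(α−1) = 0.50^(-0.03730) = 1.026192
δ_res = (-0.1 + 1000) × 1.026192 − 1000 = 1026.089 − 1000 = 26.09 per mil

26.1 per mil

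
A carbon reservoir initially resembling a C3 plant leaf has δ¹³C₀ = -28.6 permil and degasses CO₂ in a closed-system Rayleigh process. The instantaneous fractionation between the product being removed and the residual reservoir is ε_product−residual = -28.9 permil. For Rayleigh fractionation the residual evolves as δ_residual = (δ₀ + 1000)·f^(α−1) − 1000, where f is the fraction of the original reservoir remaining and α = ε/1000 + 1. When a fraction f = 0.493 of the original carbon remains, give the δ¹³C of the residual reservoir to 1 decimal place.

Rayleigh residual: δ_res = (δ₀ + 1000)·f^(α−1) − 1000
α = ε/1000 + 1 = 0.97110, so α − 1 = -0.02890
f^(α−1) = 0.493^(-0.02890) = 1.020650
δ_res = (-28.6 + 1000) × 1.020650 − 1000 = 991.459 − 1000 = -8.54 permil

-8.5 permil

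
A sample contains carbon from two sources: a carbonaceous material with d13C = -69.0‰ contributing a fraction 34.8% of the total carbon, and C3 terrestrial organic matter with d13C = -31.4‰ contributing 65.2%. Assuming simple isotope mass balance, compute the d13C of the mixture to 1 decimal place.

-44.5‰

δ_mix = f_A·δ_A + f_B·δ_B
δ_mix = 0.348 × (-69.0) + 0.652 × (-31.4)
δ_mix = -24.01 + -20.47 = -44.48‰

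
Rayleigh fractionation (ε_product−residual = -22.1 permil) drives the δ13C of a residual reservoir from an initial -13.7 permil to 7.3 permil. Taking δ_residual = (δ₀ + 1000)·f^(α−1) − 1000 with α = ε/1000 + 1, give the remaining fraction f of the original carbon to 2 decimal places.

α − 1 = ε/1000 = -0.0221
(δ_res + 1000)/(δ₀ + 1000) = (7.3 + 1000)/(-13.7 + 1000) = 1007.3/986.3 = 1.021292
f = 1.021292^(1/-0.0221) = exp(ln(1.021292)/-0.0221) = exp(0.02107/-0.0221)
f = exp(-0.9533) = 0.3855

0.39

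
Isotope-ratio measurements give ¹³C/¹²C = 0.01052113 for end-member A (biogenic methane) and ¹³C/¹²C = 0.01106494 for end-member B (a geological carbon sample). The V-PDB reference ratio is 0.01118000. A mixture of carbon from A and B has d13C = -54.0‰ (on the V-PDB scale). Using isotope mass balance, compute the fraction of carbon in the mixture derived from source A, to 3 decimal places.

δ_A = (0.01052113/0.01118000 − 1)×1000 = (0.941067 − 1)×1000 = -58.933‰
δ_B = (0.01106494/0.01118000 − 1)×1000 = (0.989708 − 1)×1000 = -10.292‰
f_A = (δ_mix − δ_B)/(δ_A − δ_B) = (-54.0 − (-10.292))/(-58.933 − (-10.292))
f_A = -43.708 / -48.641 = 0.8986

0.899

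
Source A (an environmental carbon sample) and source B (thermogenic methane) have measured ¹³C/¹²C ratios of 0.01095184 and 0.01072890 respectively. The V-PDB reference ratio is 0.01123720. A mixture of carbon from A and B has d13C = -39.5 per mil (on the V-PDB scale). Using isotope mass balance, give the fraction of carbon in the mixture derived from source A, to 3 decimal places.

δ_A = (0.01095184/0.01123720 − 1)×1000 = (0.974606 − 1)×1000 = -25.394 per mil
δ_B = (0.01072890/0.01123720 − 1)×1000 = (0.954766 − 1)×1000 = -45.234 per mil
f_A = (δ_mix − δ_B)/(δ_A − δ_B) = (-39.5 − (-45.234))/(-25.394 − (-45.234))
f_A = 5.734 / 19.839 = 0.2890

0.289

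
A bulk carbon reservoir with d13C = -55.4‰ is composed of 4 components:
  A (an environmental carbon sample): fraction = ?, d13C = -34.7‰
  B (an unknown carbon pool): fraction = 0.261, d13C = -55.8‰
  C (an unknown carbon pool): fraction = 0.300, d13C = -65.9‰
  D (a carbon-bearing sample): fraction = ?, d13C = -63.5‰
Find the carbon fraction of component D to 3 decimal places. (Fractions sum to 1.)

0.203

Let f_D and f_A be the unknown fractions; fractions sum to 1 so f_D + f_A = 0.439.
Mass balance: Σ fᵢ·δᵢ = δ_bulk ⇒ f_D·(-63.5) + f_A·(-34.7) = -55.4 − (-34.334) = -21.066
Substitute f_A = 0.439 − f_D:
f_D·(-63.5 − -34.7) = -21.066 − 0.439×(-34.7) = -5.833
f_D = -5.833 / -28.8 = 0.2025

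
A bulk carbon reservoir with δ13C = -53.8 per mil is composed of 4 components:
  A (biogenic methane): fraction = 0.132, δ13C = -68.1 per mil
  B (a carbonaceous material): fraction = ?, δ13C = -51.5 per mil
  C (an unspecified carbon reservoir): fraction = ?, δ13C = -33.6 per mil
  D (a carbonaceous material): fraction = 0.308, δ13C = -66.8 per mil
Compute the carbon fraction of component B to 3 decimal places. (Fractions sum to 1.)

0.303

Let f_B and f_C be the unknown fractions; fractions sum to 1 so f_B + f_C = 0.560.
Mass balance: Σ fᵢ·δᵢ = δ_bulk ⇒ f_B·(-51.5) + f_C·(-33.6) = -53.8 − (-29.564) = -24.236
Substitute f_C = 0.560 − f_B:
f_B·(-51.5 − -33.6) = -24.236 − 0.560×(-33.6) = -5.420
f_B = -5.420 / -17.9 = 0.3028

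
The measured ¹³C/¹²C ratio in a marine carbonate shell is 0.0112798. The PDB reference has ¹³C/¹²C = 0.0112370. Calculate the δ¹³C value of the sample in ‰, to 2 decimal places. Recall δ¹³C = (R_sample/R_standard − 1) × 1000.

3.81‰

δ¹³C = (R_sample / R_standard − 1) × 1000
R_sample / R_standard = 0.0112798 / 0.0112370 = 1.003809
δ¹³C = (1.003809 − 1) × 1000 = 3.809‰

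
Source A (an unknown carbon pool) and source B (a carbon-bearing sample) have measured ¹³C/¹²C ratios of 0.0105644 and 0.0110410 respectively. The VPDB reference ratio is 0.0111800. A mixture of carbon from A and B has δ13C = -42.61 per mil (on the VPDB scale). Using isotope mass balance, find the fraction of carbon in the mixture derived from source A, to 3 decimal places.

0.708

δ_A = (0.0105644/0.0111800 − 1)×1000 = (0.944937 − 1)×1000 = -55.063 per mil
δ_B = (0.0110410/0.0111800 − 1)×1000 = (0.987567 − 1)×1000 = -12.433 per mil
f_A = (δ_mix − δ_B)/(δ_A − δ_B) = (-42.61 − (-12.433))/(-55.063 − (-12.433))
f_A = -30.177 / -42.630 = 0.7079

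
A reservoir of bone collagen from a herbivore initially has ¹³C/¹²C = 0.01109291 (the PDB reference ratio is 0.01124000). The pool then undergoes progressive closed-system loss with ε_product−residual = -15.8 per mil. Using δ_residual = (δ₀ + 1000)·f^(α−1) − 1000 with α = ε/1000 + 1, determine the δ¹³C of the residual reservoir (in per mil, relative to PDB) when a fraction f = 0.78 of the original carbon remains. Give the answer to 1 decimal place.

δ₀ = (0.01109291/0.01124000 − 1)×1000 = (0.986914 − 1)×1000 = -13.086 per mil
α − 1 = ε/1000 = -0.0158
f^(α−1) = 0.78^(-0.0158) = 1.003933
δ_res = (-13.086 + 1000) × 1.003933 − 1000 = 990.796 − 1000 = -9.20 per mil

-9.2 per mil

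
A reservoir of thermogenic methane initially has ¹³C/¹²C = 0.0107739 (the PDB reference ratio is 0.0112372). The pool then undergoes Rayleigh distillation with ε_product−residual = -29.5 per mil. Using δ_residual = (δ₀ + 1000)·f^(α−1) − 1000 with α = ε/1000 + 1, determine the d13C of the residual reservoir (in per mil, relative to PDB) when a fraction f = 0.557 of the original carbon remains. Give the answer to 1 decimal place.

-24.5 per mil

δ₀ = (0.0107739/0.0112372 − 1)×1000 = (0.958771 − 1)×1000 = -41.229 per mil
α − 1 = ε/1000 = -0.0295
f^(α−1) = 0.557^(-0.0295) = 1.017413
δ_res = (-41.229 + 1000) × 1.017413 − 1000 = 975.466 − 1000 = -24.53 per mil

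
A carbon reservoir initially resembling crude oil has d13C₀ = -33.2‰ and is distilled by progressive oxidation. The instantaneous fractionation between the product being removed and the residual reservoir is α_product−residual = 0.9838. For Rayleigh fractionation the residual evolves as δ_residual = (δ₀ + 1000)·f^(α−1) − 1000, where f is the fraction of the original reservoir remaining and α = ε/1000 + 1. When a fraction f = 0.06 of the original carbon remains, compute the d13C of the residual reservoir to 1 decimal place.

Rayleigh residual: δ_res = (δ₀ + 1000)·f^(α−1) − 1000
α − 1 = -0.01620
f^(α−1) = 0.06^(-0.01620) = 1.046632
δ_res = (-33.2 + 1000) × 1.046632 − 1000 = 1011.884 − 1000 = 11.88‰

11.9‰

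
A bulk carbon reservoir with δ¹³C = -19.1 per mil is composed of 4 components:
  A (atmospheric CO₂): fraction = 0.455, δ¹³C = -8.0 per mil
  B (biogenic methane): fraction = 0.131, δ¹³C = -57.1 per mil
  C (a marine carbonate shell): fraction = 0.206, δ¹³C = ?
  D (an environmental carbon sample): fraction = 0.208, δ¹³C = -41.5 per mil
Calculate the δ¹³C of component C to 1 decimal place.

3.2 per mil

Isotope mass balance: δ_bulk = Σ fᵢ·δᵢ.
-19.1 = 0.455×(-8.0) + 0.131×(-57.1) + 0.206×δ_C + 0.208×(-41.5)
0.206·δ_C = -19.1 − (-19.752) = 0.652
δ_C = 0.652 / 0.206 = 3.17 per mil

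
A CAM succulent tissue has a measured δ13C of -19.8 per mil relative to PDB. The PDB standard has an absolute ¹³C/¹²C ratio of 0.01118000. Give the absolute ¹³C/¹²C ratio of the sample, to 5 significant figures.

0.010959

R_sample = R_standard × (δ13C/1000 + 1)
R_sample = 0.01118000 × (-19.8/1000 + 1) = 0.01118000 × 0.980200
R_sample = 0.0109586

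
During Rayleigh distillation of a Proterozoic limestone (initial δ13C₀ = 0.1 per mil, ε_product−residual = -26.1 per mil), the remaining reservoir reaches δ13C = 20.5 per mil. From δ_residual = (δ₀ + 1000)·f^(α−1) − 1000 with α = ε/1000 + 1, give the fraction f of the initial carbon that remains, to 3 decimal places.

0.461

α − 1 = ε/1000 = -0.0261
(δ_res + 1000)/(δ₀ + 1000) = (20.5 + 1000)/(0.1 + 1000) = 1020.5/1000.1 = 1.020398
f = 1.020398^(1/-0.0261) = exp(ln(1.020398)/-0.0261) = exp(0.02019/-0.0261)
f = exp(-0.7737) = 0.4613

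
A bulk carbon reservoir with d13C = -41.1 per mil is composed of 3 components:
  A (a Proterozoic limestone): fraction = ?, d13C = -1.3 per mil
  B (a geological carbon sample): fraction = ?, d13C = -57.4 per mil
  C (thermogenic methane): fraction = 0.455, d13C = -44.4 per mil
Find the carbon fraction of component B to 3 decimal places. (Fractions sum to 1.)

0.360

Let f_B and f_A be the unknown fractions; fractions sum to 1 so f_B + f_A = 0.545.
Mass balance: Σ fᵢ·δᵢ = δ_bulk ⇒ f_B·(-57.4) + f_A·(-1.3) = -41.1 − (-20.202) = -20.898
Substitute f_A = 0.545 − f_B:
f_B·(-57.4 − -1.3) = -20.898 − 0.545×(-1.3) = -20.189
f_B = -20.189 / -56.1 = 0.3599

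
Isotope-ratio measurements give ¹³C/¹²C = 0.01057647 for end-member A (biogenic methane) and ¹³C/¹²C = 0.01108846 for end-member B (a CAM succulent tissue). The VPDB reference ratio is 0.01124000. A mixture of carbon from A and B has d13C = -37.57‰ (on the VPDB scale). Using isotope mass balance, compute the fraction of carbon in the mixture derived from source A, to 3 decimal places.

0.529

δ_A = (0.01057647/0.01124000 − 1)×1000 = (0.940967 − 1)×1000 = -59.033‰
δ_B = (0.01108846/0.01124000 − 1)×1000 = (0.986518 − 1)×1000 = -13.482‰
f_A = (δ_mix − δ_B)/(δ_A − δ_B) = (-37.57 − (-13.482))/(-59.033 − (-13.482))
f_A = -24.088 / -45.551 = 0.5288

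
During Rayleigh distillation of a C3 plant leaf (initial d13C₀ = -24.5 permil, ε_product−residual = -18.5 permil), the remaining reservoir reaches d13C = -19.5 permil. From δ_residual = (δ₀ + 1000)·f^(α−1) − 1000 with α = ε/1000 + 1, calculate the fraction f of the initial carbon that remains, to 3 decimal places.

α − 1 = ε/1000 = -0.0185
(δ_res + 1000)/(δ₀ + 1000) = (-19.5 + 1000)/(-24.5 + 1000) = 980.5/975.5 = 1.005126
f = 1.005126^(1/-0.0185) = exp(ln(1.005126)/-0.0185) = exp(0.00511/-0.0185)
f = exp(-0.2764) = 0.7585

0.759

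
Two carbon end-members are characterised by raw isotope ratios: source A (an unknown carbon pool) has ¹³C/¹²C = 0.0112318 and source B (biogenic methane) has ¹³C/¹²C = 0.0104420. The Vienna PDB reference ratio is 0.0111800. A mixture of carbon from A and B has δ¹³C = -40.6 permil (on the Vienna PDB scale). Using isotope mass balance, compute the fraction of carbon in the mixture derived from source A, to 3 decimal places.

δ_A = (0.0112318/0.0111800 − 1)×1000 = (1.004633 − 1)×1000 = 4.633 permil
δ_B = (0.0104420/0.0111800 − 1)×1000 = (0.933989 − 1)×1000 = -66.011 permil
f_A = (δ_mix − δ_B)/(δ_A − δ_B) = (-40.6 − (-66.011))/(4.633 − (-66.011))
f_A = 25.411 / 70.644 = 0.3597

0.360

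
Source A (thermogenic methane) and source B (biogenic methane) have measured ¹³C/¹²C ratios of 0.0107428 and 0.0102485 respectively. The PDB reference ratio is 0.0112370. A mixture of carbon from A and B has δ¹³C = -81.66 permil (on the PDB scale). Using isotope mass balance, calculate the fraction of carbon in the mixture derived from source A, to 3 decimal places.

0.143

δ_A = (0.0107428/0.0112370 − 1)×1000 = (0.956020 − 1)×1000 = -43.980 permil
δ_B = (0.0102485/0.0112370 − 1)×1000 = (0.912032 − 1)×1000 = -87.968 permil
f_A = (δ_mix − δ_B)/(δ_A − δ_B) = (-81.66 − (-87.968))/(-43.980 − (-87.968))
f_A = 6.308 / 43.989 = 0.1434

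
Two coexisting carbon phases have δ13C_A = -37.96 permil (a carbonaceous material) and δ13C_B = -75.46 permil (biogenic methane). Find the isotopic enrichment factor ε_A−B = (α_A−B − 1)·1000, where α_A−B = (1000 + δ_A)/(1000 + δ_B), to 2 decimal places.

40.56 permil

α_A−B = (1000 + -37.96) / (1000 + -75.46) = 962.04 / 924.54 = 1.040561
ε_A−B = (1.040561 − 1) × 1000 = 40.561 permil
(The approximation ε ≈ δ_A − δ_B would give 37.50 permil.)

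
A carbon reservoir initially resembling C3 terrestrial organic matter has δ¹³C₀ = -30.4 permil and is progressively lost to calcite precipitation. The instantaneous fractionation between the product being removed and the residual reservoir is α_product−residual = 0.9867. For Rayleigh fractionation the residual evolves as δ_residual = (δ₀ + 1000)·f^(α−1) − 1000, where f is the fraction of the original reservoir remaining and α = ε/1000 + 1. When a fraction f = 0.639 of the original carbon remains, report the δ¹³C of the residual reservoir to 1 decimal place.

-24.6 permil

Rayleigh residual: δ_res = (δ₀ + 1000)·f^(α−1) − 1000
α − 1 = -0.01330
f^(α−1) = 0.639^(-0.01330) = 1.005974
δ_res = (-30.4 + 1000) × 1.005974 − 1000 = 975.393 − 1000 = -24.61 permil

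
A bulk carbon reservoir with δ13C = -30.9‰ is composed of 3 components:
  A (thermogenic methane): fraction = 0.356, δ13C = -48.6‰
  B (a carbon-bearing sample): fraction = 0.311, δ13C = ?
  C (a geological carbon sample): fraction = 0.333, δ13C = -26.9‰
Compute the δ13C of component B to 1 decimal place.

Isotope mass balance: δ_bulk = Σ fᵢ·δᵢ.
-30.9 = 0.356×(-48.6) + 0.311×δ_B + 0.333×(-26.9)
0.311·δ_B = -30.9 − (-26.259) = -4.641
δ_B = -4.641 / 0.311 = -14.92‰

-14.9‰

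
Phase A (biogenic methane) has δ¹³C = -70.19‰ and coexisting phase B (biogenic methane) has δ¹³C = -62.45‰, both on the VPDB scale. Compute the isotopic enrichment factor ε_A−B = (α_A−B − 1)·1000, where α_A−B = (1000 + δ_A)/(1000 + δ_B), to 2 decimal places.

α_A−B = (1000 + -70.19) / (1000 + -62.45) = 929.81 / 937.55 = 0.991744
ε_A−B = (0.991744 − 1) × 1000 = -8.256‰
(The approximation ε ≈ δ_A − δ_B would give -7.74‰.)

-8.26‰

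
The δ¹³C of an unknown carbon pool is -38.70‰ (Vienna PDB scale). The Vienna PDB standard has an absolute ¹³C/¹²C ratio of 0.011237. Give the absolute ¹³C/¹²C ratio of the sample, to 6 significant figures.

0.0108021

R_sample = R_standard × (δ¹³C/1000 + 1)
R_sample = 0.011237 × (-38.70/1000 + 1) = 0.011237 × 0.961300
R_sample = 0.0108021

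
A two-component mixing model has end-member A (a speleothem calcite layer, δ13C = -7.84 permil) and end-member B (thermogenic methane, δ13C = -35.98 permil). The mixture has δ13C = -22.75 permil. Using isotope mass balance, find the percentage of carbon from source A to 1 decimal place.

δ_mix = f_A·δ_A + (1 − f_A)·δ_B  ⇒  f_A = (δ_mix − δ_B)/(δ_A − δ_B)
f_A = (-22.75 − (-35.98)) / (-7.84 − (-35.98))
f_A = 13.23 / 28.14 = 0.4701

47.0%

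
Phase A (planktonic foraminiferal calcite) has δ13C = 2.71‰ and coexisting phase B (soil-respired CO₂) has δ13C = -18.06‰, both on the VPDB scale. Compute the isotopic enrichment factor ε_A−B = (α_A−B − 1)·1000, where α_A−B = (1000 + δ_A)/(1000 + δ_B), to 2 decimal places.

α_A−B = (1000 + 2.71) / (1000 + -18.06) = 1002.71 / 981.94 = 1.021152
ε_A−B = (1.021152 − 1) × 1000 = 21.152‰
(The approximation ε ≈ δ_A − δ_B would give 20.77‰.)

21.15‰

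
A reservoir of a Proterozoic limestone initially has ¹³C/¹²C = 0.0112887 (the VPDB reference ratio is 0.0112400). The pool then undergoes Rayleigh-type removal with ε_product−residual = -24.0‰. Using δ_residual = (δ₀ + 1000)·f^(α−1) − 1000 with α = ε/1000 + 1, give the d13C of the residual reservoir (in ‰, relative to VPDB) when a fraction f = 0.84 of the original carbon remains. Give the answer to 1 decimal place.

δ₀ = (0.0112887/0.0112400 − 1)×1000 = (1.004333 − 1)×1000 = 4.333‰
α − 1 = ε/1000 = -0.0240
f^(α−1) = 0.84^(-0.0240) = 1.004193
δ_res = (4.333 + 1000) × 1.004193 − 1000 = 1008.544 − 1000 = 8.54‰

8.5‰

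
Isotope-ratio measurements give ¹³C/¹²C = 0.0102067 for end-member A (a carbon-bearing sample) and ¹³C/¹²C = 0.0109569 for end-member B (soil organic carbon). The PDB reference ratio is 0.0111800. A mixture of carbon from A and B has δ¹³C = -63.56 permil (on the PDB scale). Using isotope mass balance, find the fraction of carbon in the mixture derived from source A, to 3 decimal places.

0.650

δ_A = (0.0102067/0.0111800 − 1)×1000 = (0.912943 − 1)×1000 = -87.057 permil
δ_B = (0.0109569/0.0111800 − 1)×1000 = (0.980045 − 1)×1000 = -19.955 permil
f_A = (δ_mix − δ_B)/(δ_A − δ_B) = (-63.56 − (-19.955))/(-87.057 − (-19.955))
f_A = -43.605 / -67.102 = 0.6498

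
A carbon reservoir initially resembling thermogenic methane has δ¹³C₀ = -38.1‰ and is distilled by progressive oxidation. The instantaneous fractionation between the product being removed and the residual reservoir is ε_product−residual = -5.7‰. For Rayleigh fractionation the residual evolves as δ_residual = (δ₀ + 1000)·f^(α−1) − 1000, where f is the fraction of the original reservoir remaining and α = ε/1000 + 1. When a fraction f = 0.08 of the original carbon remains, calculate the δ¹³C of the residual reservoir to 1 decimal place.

-24.2‰

Rayleigh residual: δ_res = (δ₀ + 1000)·f^(α−1) − 1000
α = ε/1000 + 1 = 0.99430, so α − 1 = -0.00570
f^(α−1) = 0.08^(-0.00570) = 1.014501
δ_res = (-38.1 + 1000) × 1.014501 − 1000 = 975.848 − 1000 = -24.15‰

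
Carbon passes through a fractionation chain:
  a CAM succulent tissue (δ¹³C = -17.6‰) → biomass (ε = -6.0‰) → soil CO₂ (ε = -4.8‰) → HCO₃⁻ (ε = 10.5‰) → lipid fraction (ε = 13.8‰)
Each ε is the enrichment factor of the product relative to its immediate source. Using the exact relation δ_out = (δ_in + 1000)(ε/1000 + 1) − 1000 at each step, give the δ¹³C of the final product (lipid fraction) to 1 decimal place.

step 1: δ = (-17.60 + 1000)·(-6.0/1000 + 1) − 1000 = -23.49‰
step 2: δ = (-23.49 + 1000)·(-4.8/1000 + 1) − 1000 = -28.18‰
step 3: δ = (-28.18 + 1000)·(10.5/1000 + 1) − 1000 = -17.98‰
step 4: δ = (-17.98 + 1000)·(13.8/1000 + 1) − 1000 = -4.43‰

-4.4‰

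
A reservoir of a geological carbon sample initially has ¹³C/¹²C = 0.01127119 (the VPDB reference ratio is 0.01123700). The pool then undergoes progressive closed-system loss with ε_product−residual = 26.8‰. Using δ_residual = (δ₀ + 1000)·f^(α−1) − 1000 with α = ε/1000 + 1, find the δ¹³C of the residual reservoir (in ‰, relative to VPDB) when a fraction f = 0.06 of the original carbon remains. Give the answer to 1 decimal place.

-69.8‰

δ₀ = (0.01127119/0.01123700 − 1)×1000 = (1.003043 − 1)×1000 = 3.043‰
α − 1 = ε/1000 = 0.0268
f^(α−1) = 0.06^(0.0268) = 0.927373
δ_res = (3.043 + 1000) × 0.927373 − 1000 = 930.195 − 1000 = -69.81‰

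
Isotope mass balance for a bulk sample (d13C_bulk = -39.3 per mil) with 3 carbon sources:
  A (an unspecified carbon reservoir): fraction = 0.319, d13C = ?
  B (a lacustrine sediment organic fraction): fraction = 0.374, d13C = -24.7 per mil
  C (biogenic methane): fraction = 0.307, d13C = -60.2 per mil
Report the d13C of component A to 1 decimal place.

-36.3 per mil

Isotope mass balance: δ_bulk = Σ fᵢ·δᵢ.
-39.3 = 0.319×δ_A + 0.374×(-24.7) + 0.307×(-60.2)
0.319·δ_A = -39.3 − (-27.719) = -11.581
δ_A = -11.581 / 0.319 = -36.30 per mil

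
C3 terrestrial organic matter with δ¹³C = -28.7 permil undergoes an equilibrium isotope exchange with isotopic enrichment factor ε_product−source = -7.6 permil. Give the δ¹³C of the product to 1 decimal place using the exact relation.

-36.1 permil

Exactly, δ_product = (δ_source + 1000)·(ε/1000 + 1) − 1000.
δ_product = (-28.7 + 1000) × (-7.6/1000 + 1) − 1000
δ_product = -36.08 permil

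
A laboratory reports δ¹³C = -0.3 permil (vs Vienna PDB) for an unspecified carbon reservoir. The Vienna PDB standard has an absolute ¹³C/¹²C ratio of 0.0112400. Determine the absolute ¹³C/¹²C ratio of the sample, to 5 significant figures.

0.011237

R_sample = R_standard × (δ¹³C/1000 + 1)
R_sample = 0.0112400 × (-0.3/1000 + 1) = 0.0112400 × 0.999700
R_sample = 0.0112366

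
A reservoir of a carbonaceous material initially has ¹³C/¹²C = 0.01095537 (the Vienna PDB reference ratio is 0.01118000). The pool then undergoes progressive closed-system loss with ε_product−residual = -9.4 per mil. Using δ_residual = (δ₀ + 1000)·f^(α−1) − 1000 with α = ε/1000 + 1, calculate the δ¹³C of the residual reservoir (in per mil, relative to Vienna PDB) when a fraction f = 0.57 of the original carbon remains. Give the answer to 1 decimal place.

-14.9 per mil

δ₀ = (0.01095537/0.01118000 − 1)×1000 = (0.979908 − 1)×1000 = -20.092 per mil
α − 1 = ε/1000 = -0.0094
f^(α−1) = 0.57^(-0.0094) = 1.005298
δ_res = (-20.092 + 1000) × 1.005298 − 1000 = 985.099 − 1000 = -14.90 per mil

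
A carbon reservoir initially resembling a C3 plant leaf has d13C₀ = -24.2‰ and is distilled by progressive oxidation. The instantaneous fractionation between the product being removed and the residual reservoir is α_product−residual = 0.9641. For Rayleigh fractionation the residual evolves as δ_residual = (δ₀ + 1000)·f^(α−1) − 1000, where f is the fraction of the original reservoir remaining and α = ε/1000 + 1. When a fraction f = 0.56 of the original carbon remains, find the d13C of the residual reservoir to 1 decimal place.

-3.7‰

Rayleigh residual: δ_res = (δ₀ + 1000)·f^(α−1) − 1000
α − 1 = -0.03590
f^(α−1) = 0.56^(-0.03590) = 1.021034
δ_res = (-24.2 + 1000) × 1.021034 − 1000 = 996.325 − 1000 = -3.68‰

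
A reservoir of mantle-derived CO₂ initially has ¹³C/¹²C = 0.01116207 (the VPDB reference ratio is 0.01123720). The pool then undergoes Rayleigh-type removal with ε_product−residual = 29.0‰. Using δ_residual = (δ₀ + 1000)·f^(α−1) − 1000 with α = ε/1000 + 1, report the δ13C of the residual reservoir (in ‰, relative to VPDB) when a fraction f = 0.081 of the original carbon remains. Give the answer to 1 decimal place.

-76.5‰

δ₀ = (0.01116207/0.01123720 − 1)×1000 = (0.993314 − 1)×1000 = -6.686‰
α − 1 = ε/1000 = 0.0290
f^(α−1) = 0.081^(0.0290) = 0.929707
δ_res = (-6.686 + 1000) × 0.929707 − 1000 = 923.491 − 1000 = -76.51‰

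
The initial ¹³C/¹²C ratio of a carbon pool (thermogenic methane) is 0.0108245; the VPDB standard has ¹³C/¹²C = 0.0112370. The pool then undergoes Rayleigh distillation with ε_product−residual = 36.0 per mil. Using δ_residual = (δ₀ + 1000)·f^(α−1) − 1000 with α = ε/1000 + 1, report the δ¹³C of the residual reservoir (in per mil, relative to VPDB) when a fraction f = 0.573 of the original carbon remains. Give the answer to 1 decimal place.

-55.8 per mil

δ₀ = (0.0108245/0.0112370 − 1)×1000 = (0.963291 − 1)×1000 = -36.709 per mil
α − 1 = ε/1000 = 0.0360
f^(α−1) = 0.573^(0.0360) = 0.980152
δ_res = (-36.709 + 1000) × 0.980152 − 1000 = 944.172 − 1000 = -55.83 per mil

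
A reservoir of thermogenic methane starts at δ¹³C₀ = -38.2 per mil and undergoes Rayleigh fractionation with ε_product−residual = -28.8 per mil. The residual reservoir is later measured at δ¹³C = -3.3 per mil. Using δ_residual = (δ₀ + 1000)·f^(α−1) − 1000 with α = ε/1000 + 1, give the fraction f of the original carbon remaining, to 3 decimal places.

0.290

α − 1 = ε/1000 = -0.0288
(δ_res + 1000)/(δ₀ + 1000) = (-3.3 + 1000)/(-38.2 + 1000) = 996.7/961.8 = 1.036286
f = 1.036286^(1/-0.0288) = exp(ln(1.036286)/-0.0288) = exp(0.03564/-0.0288)
f = exp(-1.2376) = 0.2901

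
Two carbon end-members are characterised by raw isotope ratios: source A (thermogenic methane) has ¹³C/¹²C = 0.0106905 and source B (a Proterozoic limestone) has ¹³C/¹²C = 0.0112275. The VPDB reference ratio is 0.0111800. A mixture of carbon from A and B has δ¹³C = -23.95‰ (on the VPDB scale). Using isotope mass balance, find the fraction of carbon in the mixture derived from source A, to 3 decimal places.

δ_A = (0.0106905/0.0111800 − 1)×1000 = (0.956216 − 1)×1000 = -43.784‰
δ_B = (0.0112275/0.0111800 − 1)×1000 = (1.004249 − 1)×1000 = 4.249‰
f_A = (δ_mix − δ_B)/(δ_A − δ_B) = (-23.95 − (4.249))/(-43.784 − (4.249))
f_A = -28.199 / -48.032 = 0.5871

0.587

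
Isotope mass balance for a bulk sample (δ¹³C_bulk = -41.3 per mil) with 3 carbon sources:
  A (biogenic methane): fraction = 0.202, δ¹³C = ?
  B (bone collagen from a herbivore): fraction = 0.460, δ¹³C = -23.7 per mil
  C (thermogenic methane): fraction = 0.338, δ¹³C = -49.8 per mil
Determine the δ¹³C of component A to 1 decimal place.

-67.2 per mil

Isotope mass balance: δ_bulk = Σ fᵢ·δᵢ.
-41.3 = 0.202×δ_A + 0.460×(-23.7) + 0.338×(-49.8)
0.202·δ_A = -41.3 − (-27.734) = -13.566
δ_A = -13.566 / 0.202 = -67.16 per mil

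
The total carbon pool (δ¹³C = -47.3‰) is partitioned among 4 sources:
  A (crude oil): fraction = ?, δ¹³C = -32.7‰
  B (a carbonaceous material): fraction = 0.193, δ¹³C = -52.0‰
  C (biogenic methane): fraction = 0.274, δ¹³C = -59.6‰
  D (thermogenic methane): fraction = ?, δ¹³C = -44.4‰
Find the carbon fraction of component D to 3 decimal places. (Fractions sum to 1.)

0.300

Let f_D and f_A be the unknown fractions; fractions sum to 1 so f_D + f_A = 0.533.
Mass balance: Σ fᵢ·δᵢ = δ_bulk ⇒ f_D·(-44.4) + f_A·(-32.7) = -47.3 − (-26.366) = -20.934
Substitute f_A = 0.533 − f_D:
f_D·(-44.4 − -32.7) = -20.934 − 0.533×(-32.7) = -3.504
f_D = -3.504 / -11.7 = 0.2995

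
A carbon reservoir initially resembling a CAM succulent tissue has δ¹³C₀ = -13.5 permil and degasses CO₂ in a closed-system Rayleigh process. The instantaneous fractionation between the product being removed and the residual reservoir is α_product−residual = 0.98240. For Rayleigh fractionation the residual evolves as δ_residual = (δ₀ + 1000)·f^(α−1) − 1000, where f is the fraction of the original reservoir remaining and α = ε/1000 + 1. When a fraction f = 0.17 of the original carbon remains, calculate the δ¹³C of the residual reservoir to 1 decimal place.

17.8 permil

Rayleigh residual: δ_res = (δ₀ + 1000)·f^(α−1) − 1000
α − 1 = -0.01760
f^(α−1) = 0.17^(-0.01760) = 1.031678
δ_res = (-13.5 + 1000) × 1.031678 − 1000 = 1017.750 − 1000 = 17.75 permil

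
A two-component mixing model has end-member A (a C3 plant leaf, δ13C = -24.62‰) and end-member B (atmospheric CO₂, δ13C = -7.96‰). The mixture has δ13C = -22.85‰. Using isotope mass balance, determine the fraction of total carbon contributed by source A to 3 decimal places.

δ_mix = f_A·δ_A + (1 − f_A)·δ_B  ⇒  f_A = (δ_mix − δ_B)/(δ_A − δ_B)
f_A = (-22.85 − (-7.96)) / (-24.62 − (-7.96))
f_A = -14.89 / -16.66 = 0.8938

0.894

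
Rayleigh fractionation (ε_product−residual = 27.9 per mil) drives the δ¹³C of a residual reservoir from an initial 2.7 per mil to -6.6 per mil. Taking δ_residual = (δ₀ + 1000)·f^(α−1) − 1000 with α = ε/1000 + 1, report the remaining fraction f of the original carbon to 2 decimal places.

α − 1 = ε/1000 = 0.0279
(δ_res + 1000)/(δ₀ + 1000) = (-6.6 + 1000)/(2.7 + 1000) = 993.4/1002.7 = 0.990725
f = 0.990725^(1/0.0279) = exp(ln(0.990725)/0.0279) = exp(-0.00932/0.0279)
f = exp(-0.3340) = 0.7161

0.72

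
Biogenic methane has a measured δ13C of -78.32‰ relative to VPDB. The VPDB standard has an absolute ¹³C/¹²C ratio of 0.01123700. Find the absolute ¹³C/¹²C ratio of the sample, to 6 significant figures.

0.0103569

R_sample = R_standard × (δ13C/1000 + 1)
R_sample = 0.01123700 × (-78.32/1000 + 1) = 0.01123700 × 0.921680
R_sample = 0.0103569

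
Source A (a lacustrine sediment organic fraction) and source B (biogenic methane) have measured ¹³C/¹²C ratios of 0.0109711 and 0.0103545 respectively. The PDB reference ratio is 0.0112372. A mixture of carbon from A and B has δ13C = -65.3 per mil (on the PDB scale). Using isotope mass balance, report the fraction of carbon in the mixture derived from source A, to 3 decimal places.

0.242

δ_A = (0.0109711/0.0112372 − 1)×1000 = (0.976320 − 1)×1000 = -23.680 per mil
δ_B = (0.0103545/0.0112372 − 1)×1000 = (0.921448 − 1)×1000 = -78.552 per mil
f_A = (δ_mix − δ_B)/(δ_A − δ_B) = (-65.3 − (-78.552))/(-23.680 − (-78.552))
f_A = 13.252 / 54.871 = 0.2415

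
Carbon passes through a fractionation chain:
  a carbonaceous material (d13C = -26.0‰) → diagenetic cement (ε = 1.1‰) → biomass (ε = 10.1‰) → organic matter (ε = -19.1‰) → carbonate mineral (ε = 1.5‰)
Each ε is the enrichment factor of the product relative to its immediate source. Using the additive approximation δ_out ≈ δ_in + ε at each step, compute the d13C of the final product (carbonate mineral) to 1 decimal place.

-32.4‰

step 1: δ ≈ -26.0 + (1.1) = -24.9‰
step 2: δ ≈ -24.9 + (10.1) = -14.8‰
step 3: δ ≈ -14.8 + (-19.1) = -33.9‰
step 4: δ ≈ -33.9 + (1.5) = -32.4‰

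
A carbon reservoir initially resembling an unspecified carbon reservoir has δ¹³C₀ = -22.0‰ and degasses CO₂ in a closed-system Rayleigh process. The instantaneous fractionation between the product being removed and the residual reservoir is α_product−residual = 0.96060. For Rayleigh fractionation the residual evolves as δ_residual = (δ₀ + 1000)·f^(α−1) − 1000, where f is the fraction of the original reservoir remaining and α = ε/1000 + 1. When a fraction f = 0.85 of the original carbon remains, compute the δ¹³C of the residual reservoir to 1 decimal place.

-15.7‰

Rayleigh residual: δ_res = (δ₀ + 1000)·f^(α−1) − 1000
α − 1 = -0.03940
f^(α−1) = 0.85^(-0.03940) = 1.006424
δ_res = (-22.0 + 1000) × 1.006424 − 1000 = 984.282 − 1000 = -15.72‰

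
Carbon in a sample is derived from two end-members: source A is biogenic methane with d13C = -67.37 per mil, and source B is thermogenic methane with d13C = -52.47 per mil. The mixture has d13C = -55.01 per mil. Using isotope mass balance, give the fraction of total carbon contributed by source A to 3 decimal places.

0.170

δ_mix = f_A·δ_A + (1 − f_A)·δ_B  ⇒  f_A = (δ_mix − δ_B)/(δ_A − δ_B)
f_A = (-55.01 − (-52.47)) / (-67.37 − (-52.47))
f_A = -2.54 / -14.90 = 0.1705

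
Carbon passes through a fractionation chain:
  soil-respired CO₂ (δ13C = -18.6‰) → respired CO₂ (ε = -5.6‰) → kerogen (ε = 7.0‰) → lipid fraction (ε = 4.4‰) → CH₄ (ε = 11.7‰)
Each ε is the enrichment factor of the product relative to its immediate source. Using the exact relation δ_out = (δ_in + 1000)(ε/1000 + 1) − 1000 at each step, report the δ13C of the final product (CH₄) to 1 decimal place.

step 1: δ = (-18.60 + 1000)·(-5.6/1000 + 1) − 1000 = -24.10‰
step 2: δ = (-24.10 + 1000)·(7.0/1000 + 1) − 1000 = -17.26‰
step 3: δ = (-17.26 + 1000)·(4.4/1000 + 1) − 1000 = -12.94‰
step 4: δ = (-12.94 + 1000)·(11.7/1000 + 1) − 1000 = -1.39‰

-1.4‰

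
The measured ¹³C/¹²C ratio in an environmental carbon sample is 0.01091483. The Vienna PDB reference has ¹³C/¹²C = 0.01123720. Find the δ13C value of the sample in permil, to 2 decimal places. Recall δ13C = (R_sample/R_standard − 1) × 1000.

-28.69 permil

δ13C = (R_sample / R_standard − 1) × 1000
R_sample / R_standard = 0.01091483 / 0.01123720 = 0.971312
δ13C = (0.971312 − 1) × 1000 = -28.688 permil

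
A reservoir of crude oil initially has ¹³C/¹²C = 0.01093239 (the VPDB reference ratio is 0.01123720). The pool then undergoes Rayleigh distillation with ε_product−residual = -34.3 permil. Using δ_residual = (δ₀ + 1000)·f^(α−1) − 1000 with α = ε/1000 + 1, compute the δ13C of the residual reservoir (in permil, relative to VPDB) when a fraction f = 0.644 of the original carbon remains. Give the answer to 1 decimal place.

-12.3 permil

δ₀ = (0.01093239/0.01123720 − 1)×1000 = (0.972875 − 1)×1000 = -27.125 permil
α − 1 = ε/1000 = -0.0343
f^(α−1) = 0.644^(-0.0343) = 1.015208
δ_res = (-27.125 + 1000) × 1.015208 − 1000 = 987.671 − 1000 = -12.33 permil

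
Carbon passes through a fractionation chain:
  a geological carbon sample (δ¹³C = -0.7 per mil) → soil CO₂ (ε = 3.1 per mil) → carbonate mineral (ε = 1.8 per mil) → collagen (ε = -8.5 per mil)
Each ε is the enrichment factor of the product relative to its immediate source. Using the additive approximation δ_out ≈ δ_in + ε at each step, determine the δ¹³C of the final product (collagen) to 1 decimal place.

-4.3 per mil

step 1: δ ≈ -0.7 + (3.1) = 2.4 per mil
step 2: δ ≈ 2.4 + (1.8) = 4.2 per mil
step 3: δ ≈ 4.2 + (-8.5) = -4.3 per mil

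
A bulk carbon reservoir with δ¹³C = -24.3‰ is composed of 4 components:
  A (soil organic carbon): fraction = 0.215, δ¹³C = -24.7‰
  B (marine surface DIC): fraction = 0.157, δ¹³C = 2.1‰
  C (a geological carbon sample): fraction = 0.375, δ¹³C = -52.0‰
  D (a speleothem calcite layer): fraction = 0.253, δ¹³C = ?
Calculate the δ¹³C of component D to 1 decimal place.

0.7‰

Isotope mass balance: δ_bulk = Σ fᵢ·δᵢ.
-24.3 = 0.215×(-24.7) + 0.157×(2.1) + 0.375×(-52.0) + 0.253×δ_D
0.253·δ_D = -24.3 − (-24.481) = 0.181
δ_D = 0.181 / 0.253 = 0.71‰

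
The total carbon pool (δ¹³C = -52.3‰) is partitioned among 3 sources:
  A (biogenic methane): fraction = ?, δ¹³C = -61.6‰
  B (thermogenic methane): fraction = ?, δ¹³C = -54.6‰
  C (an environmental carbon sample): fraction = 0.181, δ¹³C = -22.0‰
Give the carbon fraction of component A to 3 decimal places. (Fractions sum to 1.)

Let f_A and f_B be the unknown fractions; fractions sum to 1 so f_A + f_B = 0.819.
Mass balance: Σ fᵢ·δᵢ = δ_bulk ⇒ f_A·(-61.6) + f_B·(-54.6) = -52.3 − (-3.982) = -48.318
Substitute f_B = 0.819 − f_A:
f_A·(-61.6 − -54.6) = -48.318 − 0.819×(-54.6) = -3.601
f_A = -3.601 / -7.0 = 0.5144

0.514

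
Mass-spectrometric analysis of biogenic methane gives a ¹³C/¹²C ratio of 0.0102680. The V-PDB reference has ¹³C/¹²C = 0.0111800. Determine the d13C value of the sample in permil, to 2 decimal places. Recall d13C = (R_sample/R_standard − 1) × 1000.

d13C = (R_sample / R_standard − 1) × 1000
R_sample / R_standard = 0.0102680 / 0.0111800 = 0.918426
d13C = (0.918426 − 1) × 1000 = -81.574 permil

-81.57 permil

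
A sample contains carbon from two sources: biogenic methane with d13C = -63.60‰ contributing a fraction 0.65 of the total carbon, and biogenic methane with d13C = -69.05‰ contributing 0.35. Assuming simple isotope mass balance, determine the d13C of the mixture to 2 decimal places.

-65.51‰

δ_mix = f_A·δ_A + f_B·δ_B
δ_mix = 0.65 × (-63.60) + 0.35 × (-69.05)
δ_mix = -41.340 + -24.167 = -65.507‰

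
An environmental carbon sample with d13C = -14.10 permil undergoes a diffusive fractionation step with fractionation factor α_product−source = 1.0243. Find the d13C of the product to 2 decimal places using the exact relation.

9.86 permil

δ_product = (δ_source + 1000)·α − 1000
δ_product = (-14.10 + 1000) × 1.0243 − 1000
δ_product = 1009.857 − 1000 = 9.857 permil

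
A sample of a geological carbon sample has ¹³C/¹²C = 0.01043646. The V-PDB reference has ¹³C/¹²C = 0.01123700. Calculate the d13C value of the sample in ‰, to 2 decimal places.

d13C = (R_sample / R_standard − 1) × 1000
R_sample / R_standard = 0.01043646 / 0.01123700 = 0.928759
d13C = (0.928759 − 1) × 1000 = -71.241‰

-71.24‰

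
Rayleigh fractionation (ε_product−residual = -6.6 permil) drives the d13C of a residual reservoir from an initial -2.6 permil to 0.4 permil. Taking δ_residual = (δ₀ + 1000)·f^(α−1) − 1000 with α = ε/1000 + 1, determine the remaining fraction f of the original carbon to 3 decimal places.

α − 1 = ε/1000 = -0.0066
(δ_res + 1000)/(δ₀ + 1000) = (0.4 + 1000)/(-2.6 + 1000) = 1000.4/997.4 = 1.003008
f = 1.003008^(1/-0.0066) = exp(ln(1.003008)/-0.0066) = exp(0.00300/-0.0066)
f = exp(-0.4550) = 0.6344

0.634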